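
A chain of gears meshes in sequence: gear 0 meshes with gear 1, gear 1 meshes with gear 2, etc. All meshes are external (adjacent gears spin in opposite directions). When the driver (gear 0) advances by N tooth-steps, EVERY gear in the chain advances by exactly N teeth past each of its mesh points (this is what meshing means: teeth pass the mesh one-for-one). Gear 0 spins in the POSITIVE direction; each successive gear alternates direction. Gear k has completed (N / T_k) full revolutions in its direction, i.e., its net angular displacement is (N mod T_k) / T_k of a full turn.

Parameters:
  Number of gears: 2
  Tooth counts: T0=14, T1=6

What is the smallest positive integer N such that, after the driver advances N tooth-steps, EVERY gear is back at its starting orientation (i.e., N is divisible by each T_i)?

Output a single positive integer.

Gear k returns to start when N is a multiple of T_k.
All gears at start simultaneously when N is a common multiple of [14, 6]; the smallest such N is lcm(14, 6).
Start: lcm = T0 = 14
Fold in T1=6: gcd(14, 6) = 2; lcm(14, 6) = 14 * 6 / 2 = 84 / 2 = 42
Full cycle length = 42

Answer: 42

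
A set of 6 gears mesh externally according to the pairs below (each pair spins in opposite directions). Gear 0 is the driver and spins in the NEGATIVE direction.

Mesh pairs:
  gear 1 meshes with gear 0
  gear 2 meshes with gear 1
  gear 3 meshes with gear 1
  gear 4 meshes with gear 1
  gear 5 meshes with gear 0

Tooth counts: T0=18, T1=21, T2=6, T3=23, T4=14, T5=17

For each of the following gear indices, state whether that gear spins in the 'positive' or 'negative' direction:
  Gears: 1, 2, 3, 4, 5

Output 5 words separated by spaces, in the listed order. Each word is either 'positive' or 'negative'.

Gear 0 (driver): negative (depth 0)
  gear 1: meshes with gear 0 -> depth 1 -> positive (opposite of gear 0)
  gear 2: meshes with gear 1 -> depth 2 -> negative (opposite of gear 1)
  gear 3: meshes with gear 1 -> depth 2 -> negative (opposite of gear 1)
  gear 4: meshes with gear 1 -> depth 2 -> negative (opposite of gear 1)
  gear 5: meshes with gear 0 -> depth 1 -> positive (opposite of gear 0)
Queried indices 1, 2, 3, 4, 5 -> positive, negative, negative, negative, positive

Answer: positive negative negative negative positive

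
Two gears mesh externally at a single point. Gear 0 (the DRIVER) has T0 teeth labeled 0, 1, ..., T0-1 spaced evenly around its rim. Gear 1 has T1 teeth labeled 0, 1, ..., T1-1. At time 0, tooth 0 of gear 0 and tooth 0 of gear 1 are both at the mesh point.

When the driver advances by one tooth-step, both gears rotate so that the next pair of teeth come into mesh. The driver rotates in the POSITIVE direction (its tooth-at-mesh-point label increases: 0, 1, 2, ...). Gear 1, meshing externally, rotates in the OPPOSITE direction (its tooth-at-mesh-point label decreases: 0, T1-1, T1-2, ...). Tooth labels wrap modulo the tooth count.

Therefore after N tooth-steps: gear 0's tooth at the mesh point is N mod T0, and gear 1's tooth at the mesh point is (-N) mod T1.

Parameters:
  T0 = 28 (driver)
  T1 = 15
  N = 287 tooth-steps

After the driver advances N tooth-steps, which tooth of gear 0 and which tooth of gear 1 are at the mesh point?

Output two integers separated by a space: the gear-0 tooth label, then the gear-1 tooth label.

Gear 0 (driver, T0=28): tooth at mesh = N mod T0
  287 = 10 * 28 + 7, so 287 mod 28 = 7
  gear 0 tooth = 7
Gear 1 (driven, T1=15): tooth at mesh = (-N) mod T1
  287 = 19 * 15 + 2, so 287 mod 15 = 2
  (-287) mod 15 = (-2) mod 15 = 15 - 2 = 13
Mesh after 287 steps: gear-0 tooth 7 meets gear-1 tooth 13

Answer: 7 13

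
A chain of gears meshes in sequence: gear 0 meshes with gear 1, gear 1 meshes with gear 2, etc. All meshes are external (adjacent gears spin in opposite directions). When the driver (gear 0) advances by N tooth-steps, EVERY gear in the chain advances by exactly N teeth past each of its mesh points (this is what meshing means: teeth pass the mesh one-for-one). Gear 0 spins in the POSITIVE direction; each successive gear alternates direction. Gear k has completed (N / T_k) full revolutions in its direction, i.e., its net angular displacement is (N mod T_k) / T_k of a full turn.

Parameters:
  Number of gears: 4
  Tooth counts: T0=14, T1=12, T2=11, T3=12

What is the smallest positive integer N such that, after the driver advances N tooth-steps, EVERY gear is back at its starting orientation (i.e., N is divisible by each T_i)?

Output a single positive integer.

Gear k returns to start when N is a multiple of T_k.
All gears at start simultaneously when N is a common multiple of [14, 12, 11, 12]; the smallest such N is lcm(14, 12, 11, 12).
Start: lcm = T0 = 14
Fold in T1=12: gcd(14, 12) = 2; lcm(14, 12) = 14 * 12 / 2 = 168 / 2 = 84
Fold in T2=11: gcd(84, 11) = 1; lcm(84, 11) = 84 * 11 / 1 = 924 / 1 = 924
Fold in T3=12: gcd(924, 12) = 12; lcm(924, 12) = 924 * 12 / 12 = 11088 / 12 = 924
Full cycle length = 924

Answer: 924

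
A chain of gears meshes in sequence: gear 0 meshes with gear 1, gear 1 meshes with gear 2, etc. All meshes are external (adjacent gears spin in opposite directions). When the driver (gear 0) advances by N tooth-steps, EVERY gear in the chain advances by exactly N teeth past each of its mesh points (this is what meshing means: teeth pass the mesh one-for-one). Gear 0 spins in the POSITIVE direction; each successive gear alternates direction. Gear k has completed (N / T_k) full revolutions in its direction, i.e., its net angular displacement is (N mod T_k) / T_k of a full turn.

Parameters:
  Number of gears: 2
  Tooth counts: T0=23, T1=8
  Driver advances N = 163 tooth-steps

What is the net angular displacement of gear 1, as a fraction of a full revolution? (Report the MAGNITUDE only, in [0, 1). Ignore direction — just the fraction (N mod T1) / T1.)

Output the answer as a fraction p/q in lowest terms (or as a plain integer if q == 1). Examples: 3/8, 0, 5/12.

Chain of 2 gears, tooth counts: [23, 8]
  gear 0: T0=23, direction=positive, advance = 163 mod 23 = 2 teeth = 2/23 turn
  gear 1: T1=8, direction=negative, advance = 163 mod 8 = 3 teeth = 3/8 turn
Gear 1: 163 mod 8 = 3
Fraction = 3 / 8 = 3/8 (gcd(3,8)=1) = 3/8

Answer: 3/8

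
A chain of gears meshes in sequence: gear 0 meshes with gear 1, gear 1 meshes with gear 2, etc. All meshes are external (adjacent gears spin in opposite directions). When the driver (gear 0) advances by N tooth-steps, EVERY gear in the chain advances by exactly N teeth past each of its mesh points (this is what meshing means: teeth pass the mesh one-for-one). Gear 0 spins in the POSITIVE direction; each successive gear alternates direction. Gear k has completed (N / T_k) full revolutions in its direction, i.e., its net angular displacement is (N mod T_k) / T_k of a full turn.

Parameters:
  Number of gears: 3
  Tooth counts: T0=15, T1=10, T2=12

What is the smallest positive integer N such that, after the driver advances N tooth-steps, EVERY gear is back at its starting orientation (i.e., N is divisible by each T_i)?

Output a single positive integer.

Answer: 60

Derivation:
Gear k returns to start when N is a multiple of T_k.
All gears at start simultaneously when N is a common multiple of [15, 10, 12]; the smallest such N is lcm(15, 10, 12).
Start: lcm = T0 = 15
Fold in T1=10: gcd(15, 10) = 5; lcm(15, 10) = 15 * 10 / 5 = 150 / 5 = 30
Fold in T2=12: gcd(30, 12) = 6; lcm(30, 12) = 30 * 12 / 6 = 360 / 6 = 60
Full cycle length = 60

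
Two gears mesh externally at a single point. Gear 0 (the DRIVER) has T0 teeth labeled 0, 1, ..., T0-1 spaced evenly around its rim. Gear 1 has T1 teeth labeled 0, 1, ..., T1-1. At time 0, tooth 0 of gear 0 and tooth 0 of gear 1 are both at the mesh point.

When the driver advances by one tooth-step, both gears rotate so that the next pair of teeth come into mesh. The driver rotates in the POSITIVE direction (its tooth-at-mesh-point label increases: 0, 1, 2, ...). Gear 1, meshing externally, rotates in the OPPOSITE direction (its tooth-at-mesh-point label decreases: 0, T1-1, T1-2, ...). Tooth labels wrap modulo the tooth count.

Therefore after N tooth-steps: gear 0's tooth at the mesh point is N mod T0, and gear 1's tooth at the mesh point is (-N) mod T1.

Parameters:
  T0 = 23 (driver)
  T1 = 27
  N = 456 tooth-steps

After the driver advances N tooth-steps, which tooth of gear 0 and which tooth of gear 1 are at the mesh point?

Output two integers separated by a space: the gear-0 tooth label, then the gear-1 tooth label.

Answer: 19 3

Derivation:
Gear 0 (driver, T0=23): tooth at mesh = N mod T0
  456 = 19 * 23 + 19, so 456 mod 23 = 19
  gear 0 tooth = 19
Gear 1 (driven, T1=27): tooth at mesh = (-N) mod T1
  456 = 16 * 27 + 24, so 456 mod 27 = 24
  (-456) mod 27 = (-24) mod 27 = 27 - 24 = 3
Mesh after 456 steps: gear-0 tooth 19 meets gear-1 tooth 3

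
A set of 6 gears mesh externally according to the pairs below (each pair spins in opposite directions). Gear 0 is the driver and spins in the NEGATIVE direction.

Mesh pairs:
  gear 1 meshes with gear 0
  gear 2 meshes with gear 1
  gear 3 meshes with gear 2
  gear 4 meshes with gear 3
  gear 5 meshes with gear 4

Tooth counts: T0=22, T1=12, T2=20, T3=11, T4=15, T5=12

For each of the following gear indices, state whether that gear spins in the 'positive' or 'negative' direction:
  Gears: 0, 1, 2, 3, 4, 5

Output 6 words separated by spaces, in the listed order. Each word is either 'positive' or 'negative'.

Answer: negative positive negative positive negative positive

Derivation:
Gear 0 (driver): negative (depth 0)
  gear 1: meshes with gear 0 -> depth 1 -> positive (opposite of gear 0)
  gear 2: meshes with gear 1 -> depth 2 -> negative (opposite of gear 1)
  gear 3: meshes with gear 2 -> depth 3 -> positive (opposite of gear 2)
  gear 4: meshes with gear 3 -> depth 4 -> negative (opposite of gear 3)
  gear 5: meshes with gear 4 -> depth 5 -> positive (opposite of gear 4)
Queried indices 0, 1, 2, 3, 4, 5 -> negative, positive, negative, positive, negative, positive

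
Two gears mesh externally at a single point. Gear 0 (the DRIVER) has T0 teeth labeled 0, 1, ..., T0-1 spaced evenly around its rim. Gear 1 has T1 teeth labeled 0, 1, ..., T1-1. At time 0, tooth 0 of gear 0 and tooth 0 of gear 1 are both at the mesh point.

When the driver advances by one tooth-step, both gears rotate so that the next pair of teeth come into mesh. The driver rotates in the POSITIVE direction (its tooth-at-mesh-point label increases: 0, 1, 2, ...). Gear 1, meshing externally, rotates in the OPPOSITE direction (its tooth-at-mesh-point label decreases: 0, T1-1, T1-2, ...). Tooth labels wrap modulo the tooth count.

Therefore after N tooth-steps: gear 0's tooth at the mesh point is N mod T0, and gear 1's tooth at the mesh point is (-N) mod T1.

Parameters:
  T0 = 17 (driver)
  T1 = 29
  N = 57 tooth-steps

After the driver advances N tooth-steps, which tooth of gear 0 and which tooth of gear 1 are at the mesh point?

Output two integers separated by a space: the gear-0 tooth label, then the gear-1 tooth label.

Gear 0 (driver, T0=17): tooth at mesh = N mod T0
  57 = 3 * 17 + 6, so 57 mod 17 = 6
  gear 0 tooth = 6
Gear 1 (driven, T1=29): tooth at mesh = (-N) mod T1
  57 = 1 * 29 + 28, so 57 mod 29 = 28
  (-57) mod 29 = (-28) mod 29 = 29 - 28 = 1
Mesh after 57 steps: gear-0 tooth 6 meets gear-1 tooth 1

Answer: 6 1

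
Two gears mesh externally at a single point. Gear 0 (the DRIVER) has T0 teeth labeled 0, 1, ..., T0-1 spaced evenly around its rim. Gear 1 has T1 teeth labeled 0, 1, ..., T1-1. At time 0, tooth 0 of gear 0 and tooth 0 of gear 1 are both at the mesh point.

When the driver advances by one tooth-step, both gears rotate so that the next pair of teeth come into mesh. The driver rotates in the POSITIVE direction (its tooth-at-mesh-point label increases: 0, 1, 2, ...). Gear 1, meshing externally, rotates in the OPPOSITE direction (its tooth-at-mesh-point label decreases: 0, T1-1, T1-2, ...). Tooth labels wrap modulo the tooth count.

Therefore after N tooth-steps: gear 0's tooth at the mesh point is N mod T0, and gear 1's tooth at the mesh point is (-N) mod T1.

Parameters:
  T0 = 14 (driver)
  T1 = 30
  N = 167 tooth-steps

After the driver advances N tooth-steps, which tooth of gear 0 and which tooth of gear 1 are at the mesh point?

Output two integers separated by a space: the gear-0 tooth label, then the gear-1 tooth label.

Answer: 13 13

Derivation:
Gear 0 (driver, T0=14): tooth at mesh = N mod T0
  167 = 11 * 14 + 13, so 167 mod 14 = 13
  gear 0 tooth = 13
Gear 1 (driven, T1=30): tooth at mesh = (-N) mod T1
  167 = 5 * 30 + 17, so 167 mod 30 = 17
  (-167) mod 30 = (-17) mod 30 = 30 - 17 = 13
Mesh after 167 steps: gear-0 tooth 13 meets gear-1 tooth 13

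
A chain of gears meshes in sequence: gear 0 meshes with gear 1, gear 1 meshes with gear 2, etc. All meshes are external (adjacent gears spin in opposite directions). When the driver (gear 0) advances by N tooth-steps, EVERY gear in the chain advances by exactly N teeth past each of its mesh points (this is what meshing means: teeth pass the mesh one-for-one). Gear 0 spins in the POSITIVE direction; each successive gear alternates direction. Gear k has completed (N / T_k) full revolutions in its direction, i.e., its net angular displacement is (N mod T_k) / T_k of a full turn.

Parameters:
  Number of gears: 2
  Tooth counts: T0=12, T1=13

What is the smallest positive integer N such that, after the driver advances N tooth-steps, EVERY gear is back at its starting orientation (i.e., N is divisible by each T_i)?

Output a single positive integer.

Gear k returns to start when N is a multiple of T_k.
All gears at start simultaneously when N is a common multiple of [12, 13]; the smallest such N is lcm(12, 13).
Start: lcm = T0 = 12
Fold in T1=13: gcd(12, 13) = 1; lcm(12, 13) = 12 * 13 / 1 = 156 / 1 = 156
Full cycle length = 156

Answer: 156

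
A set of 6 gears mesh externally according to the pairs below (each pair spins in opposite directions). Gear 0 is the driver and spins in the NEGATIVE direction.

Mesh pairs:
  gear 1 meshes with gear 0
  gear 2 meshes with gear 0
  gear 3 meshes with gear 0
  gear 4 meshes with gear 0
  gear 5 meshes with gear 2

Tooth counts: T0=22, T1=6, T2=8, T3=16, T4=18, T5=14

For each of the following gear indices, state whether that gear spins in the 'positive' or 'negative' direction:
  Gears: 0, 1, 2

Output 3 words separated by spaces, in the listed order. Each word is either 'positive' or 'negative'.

Answer: negative positive positive

Derivation:
Gear 0 (driver): negative (depth 0)
  gear 1: meshes with gear 0 -> depth 1 -> positive (opposite of gear 0)
  gear 2: meshes with gear 0 -> depth 1 -> positive (opposite of gear 0)
  gear 3: meshes with gear 0 -> depth 1 -> positive (opposite of gear 0)
  gear 4: meshes with gear 0 -> depth 1 -> positive (opposite of gear 0)
  gear 5: meshes with gear 2 -> depth 2 -> negative (opposite of gear 2)
Queried indices 0, 1, 2 -> negative, positive, positive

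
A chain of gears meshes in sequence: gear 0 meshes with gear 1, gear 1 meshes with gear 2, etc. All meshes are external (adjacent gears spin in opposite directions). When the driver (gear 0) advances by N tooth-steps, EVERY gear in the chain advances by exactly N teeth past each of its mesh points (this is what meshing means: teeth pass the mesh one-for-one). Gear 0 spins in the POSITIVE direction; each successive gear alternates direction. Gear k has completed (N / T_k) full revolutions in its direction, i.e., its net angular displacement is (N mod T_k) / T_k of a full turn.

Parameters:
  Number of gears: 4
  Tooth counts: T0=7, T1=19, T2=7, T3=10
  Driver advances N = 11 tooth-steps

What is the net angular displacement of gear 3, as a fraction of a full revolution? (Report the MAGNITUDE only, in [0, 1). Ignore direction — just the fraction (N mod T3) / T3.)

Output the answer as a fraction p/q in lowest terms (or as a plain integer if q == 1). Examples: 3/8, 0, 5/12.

Answer: 1/10

Derivation:
Chain of 4 gears, tooth counts: [7, 19, 7, 10]
  gear 0: T0=7, direction=positive, advance = 11 mod 7 = 4 teeth = 4/7 turn
  gear 1: T1=19, direction=negative, advance = 11 mod 19 = 11 teeth = 11/19 turn
  gear 2: T2=7, direction=positive, advance = 11 mod 7 = 4 teeth = 4/7 turn
  gear 3: T3=10, direction=negative, advance = 11 mod 10 = 1 teeth = 1/10 turn
Gear 3: 11 mod 10 = 1
Fraction = 1 / 10 = 1/10 (gcd(1,10)=1) = 1/10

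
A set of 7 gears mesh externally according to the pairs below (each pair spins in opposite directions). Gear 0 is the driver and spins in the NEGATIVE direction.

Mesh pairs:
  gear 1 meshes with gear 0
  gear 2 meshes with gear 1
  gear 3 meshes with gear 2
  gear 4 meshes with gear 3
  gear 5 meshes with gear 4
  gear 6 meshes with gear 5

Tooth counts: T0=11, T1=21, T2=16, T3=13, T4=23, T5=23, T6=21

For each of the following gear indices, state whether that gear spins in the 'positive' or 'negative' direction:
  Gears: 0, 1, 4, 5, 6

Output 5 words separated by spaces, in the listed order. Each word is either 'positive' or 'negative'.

Answer: negative positive negative positive negative

Derivation:
Gear 0 (driver): negative (depth 0)
  gear 1: meshes with gear 0 -> depth 1 -> positive (opposite of gear 0)
  gear 2: meshes with gear 1 -> depth 2 -> negative (opposite of gear 1)
  gear 3: meshes with gear 2 -> depth 3 -> positive (opposite of gear 2)
  gear 4: meshes with gear 3 -> depth 4 -> negative (opposite of gear 3)
  gear 5: meshes with gear 4 -> depth 5 -> positive (opposite of gear 4)
  gear 6: meshes with gear 5 -> depth 6 -> negative (opposite of gear 5)
Queried indices 0, 1, 4, 5, 6 -> negative, positive, negative, positive, negative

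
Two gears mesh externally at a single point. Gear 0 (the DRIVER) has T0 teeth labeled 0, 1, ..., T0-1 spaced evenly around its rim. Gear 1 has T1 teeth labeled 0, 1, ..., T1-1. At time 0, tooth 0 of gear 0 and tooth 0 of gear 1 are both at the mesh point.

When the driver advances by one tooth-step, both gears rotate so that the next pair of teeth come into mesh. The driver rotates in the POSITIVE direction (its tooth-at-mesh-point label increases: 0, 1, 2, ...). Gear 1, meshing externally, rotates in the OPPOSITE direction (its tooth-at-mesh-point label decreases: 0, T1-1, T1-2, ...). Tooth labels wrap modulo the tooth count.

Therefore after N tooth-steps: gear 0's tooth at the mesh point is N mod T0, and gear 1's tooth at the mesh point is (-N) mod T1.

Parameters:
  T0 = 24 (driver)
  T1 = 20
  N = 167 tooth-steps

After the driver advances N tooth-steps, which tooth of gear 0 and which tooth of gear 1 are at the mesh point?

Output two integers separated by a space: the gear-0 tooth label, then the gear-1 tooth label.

Gear 0 (driver, T0=24): tooth at mesh = N mod T0
  167 = 6 * 24 + 23, so 167 mod 24 = 23
  gear 0 tooth = 23
Gear 1 (driven, T1=20): tooth at mesh = (-N) mod T1
  167 = 8 * 20 + 7, so 167 mod 20 = 7
  (-167) mod 20 = (-7) mod 20 = 20 - 7 = 13
Mesh after 167 steps: gear-0 tooth 23 meets gear-1 tooth 13

Answer: 23 13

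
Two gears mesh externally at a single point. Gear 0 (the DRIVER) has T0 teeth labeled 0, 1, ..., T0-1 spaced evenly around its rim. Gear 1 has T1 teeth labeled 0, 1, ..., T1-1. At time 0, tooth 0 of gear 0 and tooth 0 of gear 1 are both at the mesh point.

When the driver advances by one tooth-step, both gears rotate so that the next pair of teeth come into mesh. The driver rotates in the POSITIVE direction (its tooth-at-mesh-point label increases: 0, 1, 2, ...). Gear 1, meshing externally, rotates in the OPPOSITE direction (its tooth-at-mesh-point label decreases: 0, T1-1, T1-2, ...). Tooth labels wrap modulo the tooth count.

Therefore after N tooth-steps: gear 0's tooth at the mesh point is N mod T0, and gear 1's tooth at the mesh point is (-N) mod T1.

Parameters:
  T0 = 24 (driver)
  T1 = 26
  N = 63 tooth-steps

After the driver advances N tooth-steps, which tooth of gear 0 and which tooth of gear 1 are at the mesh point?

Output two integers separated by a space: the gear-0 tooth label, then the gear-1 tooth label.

Gear 0 (driver, T0=24): tooth at mesh = N mod T0
  63 = 2 * 24 + 15, so 63 mod 24 = 15
  gear 0 tooth = 15
Gear 1 (driven, T1=26): tooth at mesh = (-N) mod T1
  63 = 2 * 26 + 11, so 63 mod 26 = 11
  (-63) mod 26 = (-11) mod 26 = 26 - 11 = 15
Mesh after 63 steps: gear-0 tooth 15 meets gear-1 tooth 15

Answer: 15 15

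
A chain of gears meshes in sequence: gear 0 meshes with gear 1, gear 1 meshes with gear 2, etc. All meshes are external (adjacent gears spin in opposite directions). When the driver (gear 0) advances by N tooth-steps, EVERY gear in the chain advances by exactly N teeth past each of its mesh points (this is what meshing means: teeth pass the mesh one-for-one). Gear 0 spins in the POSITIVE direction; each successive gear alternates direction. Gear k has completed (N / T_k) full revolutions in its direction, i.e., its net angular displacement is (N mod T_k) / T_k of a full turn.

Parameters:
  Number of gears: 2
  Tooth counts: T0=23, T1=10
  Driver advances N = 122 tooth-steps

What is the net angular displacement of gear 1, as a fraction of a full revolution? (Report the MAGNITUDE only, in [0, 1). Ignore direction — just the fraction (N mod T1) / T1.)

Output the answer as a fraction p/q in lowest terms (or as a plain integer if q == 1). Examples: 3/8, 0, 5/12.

Chain of 2 gears, tooth counts: [23, 10]
  gear 0: T0=23, direction=positive, advance = 122 mod 23 = 7 teeth = 7/23 turn
  gear 1: T1=10, direction=negative, advance = 122 mod 10 = 2 teeth = 2/10 turn
Gear 1: 122 mod 10 = 2
Fraction = 2 / 10 = 1/5 (gcd(2,10)=2) = 1/5

Answer: 1/5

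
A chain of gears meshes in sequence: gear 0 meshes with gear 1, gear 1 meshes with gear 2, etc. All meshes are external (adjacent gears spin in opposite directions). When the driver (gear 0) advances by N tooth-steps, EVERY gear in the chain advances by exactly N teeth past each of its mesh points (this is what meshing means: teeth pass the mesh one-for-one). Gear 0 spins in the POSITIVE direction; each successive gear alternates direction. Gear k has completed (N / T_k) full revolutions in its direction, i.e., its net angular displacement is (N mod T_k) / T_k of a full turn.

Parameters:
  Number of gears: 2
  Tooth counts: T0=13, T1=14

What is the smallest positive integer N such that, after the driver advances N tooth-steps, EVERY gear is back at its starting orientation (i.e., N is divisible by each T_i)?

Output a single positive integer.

Gear k returns to start when N is a multiple of T_k.
All gears at start simultaneously when N is a common multiple of [13, 14]; the smallest such N is lcm(13, 14).
Start: lcm = T0 = 13
Fold in T1=14: gcd(13, 14) = 1; lcm(13, 14) = 13 * 14 / 1 = 182 / 1 = 182
Full cycle length = 182

Answer: 182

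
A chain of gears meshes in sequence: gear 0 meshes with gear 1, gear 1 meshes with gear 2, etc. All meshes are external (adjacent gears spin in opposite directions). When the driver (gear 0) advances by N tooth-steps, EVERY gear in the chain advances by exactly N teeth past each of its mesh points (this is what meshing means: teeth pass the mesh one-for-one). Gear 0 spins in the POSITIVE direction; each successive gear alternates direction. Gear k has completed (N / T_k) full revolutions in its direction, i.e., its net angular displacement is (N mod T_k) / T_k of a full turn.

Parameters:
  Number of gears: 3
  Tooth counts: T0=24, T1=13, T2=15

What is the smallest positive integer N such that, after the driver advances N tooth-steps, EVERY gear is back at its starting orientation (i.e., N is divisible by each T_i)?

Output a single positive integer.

Gear k returns to start when N is a multiple of T_k.
All gears at start simultaneously when N is a common multiple of [24, 13, 15]; the smallest such N is lcm(24, 13, 15).
Start: lcm = T0 = 24
Fold in T1=13: gcd(24, 13) = 1; lcm(24, 13) = 24 * 13 / 1 = 312 / 1 = 312
Fold in T2=15: gcd(312, 15) = 3; lcm(312, 15) = 312 * 15 / 3 = 4680 / 3 = 1560
Full cycle length = 1560

Answer: 1560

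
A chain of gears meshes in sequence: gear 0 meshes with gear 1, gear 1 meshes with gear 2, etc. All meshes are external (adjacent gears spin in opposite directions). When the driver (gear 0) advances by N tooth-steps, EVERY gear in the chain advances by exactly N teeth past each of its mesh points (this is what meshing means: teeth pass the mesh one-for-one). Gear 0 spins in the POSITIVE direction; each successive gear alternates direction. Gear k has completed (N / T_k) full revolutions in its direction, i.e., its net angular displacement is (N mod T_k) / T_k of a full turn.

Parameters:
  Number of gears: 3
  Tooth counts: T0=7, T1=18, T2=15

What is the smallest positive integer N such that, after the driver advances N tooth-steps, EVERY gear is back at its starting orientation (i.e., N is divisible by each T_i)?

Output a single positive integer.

Answer: 630

Derivation:
Gear k returns to start when N is a multiple of T_k.
All gears at start simultaneously when N is a common multiple of [7, 18, 15]; the smallest such N is lcm(7, 18, 15).
Start: lcm = T0 = 7
Fold in T1=18: gcd(7, 18) = 1; lcm(7, 18) = 7 * 18 / 1 = 126 / 1 = 126
Fold in T2=15: gcd(126, 15) = 3; lcm(126, 15) = 126 * 15 / 3 = 1890 / 3 = 630
Full cycle length = 630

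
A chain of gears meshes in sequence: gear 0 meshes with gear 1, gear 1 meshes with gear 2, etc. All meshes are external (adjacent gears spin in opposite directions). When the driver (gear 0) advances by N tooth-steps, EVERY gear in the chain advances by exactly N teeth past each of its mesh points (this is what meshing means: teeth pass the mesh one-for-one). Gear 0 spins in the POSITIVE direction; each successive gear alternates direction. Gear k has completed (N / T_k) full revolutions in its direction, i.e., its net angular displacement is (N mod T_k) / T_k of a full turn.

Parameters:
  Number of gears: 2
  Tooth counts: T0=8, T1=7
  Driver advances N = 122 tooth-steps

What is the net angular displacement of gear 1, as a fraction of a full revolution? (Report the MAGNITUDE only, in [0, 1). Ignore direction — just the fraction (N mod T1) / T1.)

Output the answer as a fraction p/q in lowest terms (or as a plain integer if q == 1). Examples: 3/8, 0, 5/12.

Answer: 3/7

Derivation:
Chain of 2 gears, tooth counts: [8, 7]
  gear 0: T0=8, direction=positive, advance = 122 mod 8 = 2 teeth = 2/8 turn
  gear 1: T1=7, direction=negative, advance = 122 mod 7 = 3 teeth = 3/7 turn
Gear 1: 122 mod 7 = 3
Fraction = 3 / 7 = 3/7 (gcd(3,7)=1) = 3/7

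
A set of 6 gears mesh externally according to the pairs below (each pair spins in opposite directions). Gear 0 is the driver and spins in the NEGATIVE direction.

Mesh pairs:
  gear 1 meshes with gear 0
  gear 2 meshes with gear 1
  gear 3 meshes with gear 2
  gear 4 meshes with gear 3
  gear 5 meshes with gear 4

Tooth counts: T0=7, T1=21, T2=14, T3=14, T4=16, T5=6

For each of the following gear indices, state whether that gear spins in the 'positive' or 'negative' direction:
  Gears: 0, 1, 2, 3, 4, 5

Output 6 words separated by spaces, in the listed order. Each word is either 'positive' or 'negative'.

Answer: negative positive negative positive negative positive

Derivation:
Gear 0 (driver): negative (depth 0)
  gear 1: meshes with gear 0 -> depth 1 -> positive (opposite of gear 0)
  gear 2: meshes with gear 1 -> depth 2 -> negative (opposite of gear 1)
  gear 3: meshes with gear 2 -> depth 3 -> positive (opposite of gear 2)
  gear 4: meshes with gear 3 -> depth 4 -> negative (opposite of gear 3)
  gear 5: meshes with gear 4 -> depth 5 -> positive (opposite of gear 4)
Queried indices 0, 1, 2, 3, 4, 5 -> negative, positive, negative, positive, negative, positive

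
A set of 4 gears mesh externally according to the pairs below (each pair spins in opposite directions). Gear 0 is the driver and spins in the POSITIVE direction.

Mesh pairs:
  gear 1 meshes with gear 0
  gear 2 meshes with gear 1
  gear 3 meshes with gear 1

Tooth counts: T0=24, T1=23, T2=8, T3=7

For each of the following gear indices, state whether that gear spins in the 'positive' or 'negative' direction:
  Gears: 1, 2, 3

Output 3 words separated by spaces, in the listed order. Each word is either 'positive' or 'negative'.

Answer: negative positive positive

Derivation:
Gear 0 (driver): positive (depth 0)
  gear 1: meshes with gear 0 -> depth 1 -> negative (opposite of gear 0)
  gear 2: meshes with gear 1 -> depth 2 -> positive (opposite of gear 1)
  gear 3: meshes with gear 1 -> depth 2 -> positive (opposite of gear 1)
Queried indices 1, 2, 3 -> negative, positive, positive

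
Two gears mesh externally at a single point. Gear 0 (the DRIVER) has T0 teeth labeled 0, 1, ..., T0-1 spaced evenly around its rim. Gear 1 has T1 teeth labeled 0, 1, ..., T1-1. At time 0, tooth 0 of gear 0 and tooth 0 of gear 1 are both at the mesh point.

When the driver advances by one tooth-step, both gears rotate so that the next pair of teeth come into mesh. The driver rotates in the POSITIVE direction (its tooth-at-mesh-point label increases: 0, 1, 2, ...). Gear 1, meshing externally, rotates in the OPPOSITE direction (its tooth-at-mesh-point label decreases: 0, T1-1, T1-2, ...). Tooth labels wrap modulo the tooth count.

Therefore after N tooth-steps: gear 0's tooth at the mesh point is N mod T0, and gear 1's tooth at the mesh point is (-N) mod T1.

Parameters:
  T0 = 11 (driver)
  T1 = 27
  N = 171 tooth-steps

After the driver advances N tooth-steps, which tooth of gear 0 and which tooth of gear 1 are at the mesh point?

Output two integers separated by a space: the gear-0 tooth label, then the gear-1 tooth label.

Gear 0 (driver, T0=11): tooth at mesh = N mod T0
  171 = 15 * 11 + 6, so 171 mod 11 = 6
  gear 0 tooth = 6
Gear 1 (driven, T1=27): tooth at mesh = (-N) mod T1
  171 = 6 * 27 + 9, so 171 mod 27 = 9
  (-171) mod 27 = (-9) mod 27 = 27 - 9 = 18
Mesh after 171 steps: gear-0 tooth 6 meets gear-1 tooth 18

Answer: 6 18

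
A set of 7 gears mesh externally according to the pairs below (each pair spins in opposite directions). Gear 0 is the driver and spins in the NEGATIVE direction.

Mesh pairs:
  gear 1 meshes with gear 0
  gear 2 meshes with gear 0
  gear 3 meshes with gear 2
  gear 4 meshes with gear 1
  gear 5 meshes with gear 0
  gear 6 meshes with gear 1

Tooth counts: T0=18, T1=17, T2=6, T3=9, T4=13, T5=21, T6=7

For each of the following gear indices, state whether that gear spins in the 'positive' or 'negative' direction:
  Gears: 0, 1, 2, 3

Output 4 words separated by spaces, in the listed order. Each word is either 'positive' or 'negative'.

Gear 0 (driver): negative (depth 0)
  gear 1: meshes with gear 0 -> depth 1 -> positive (opposite of gear 0)
  gear 2: meshes with gear 0 -> depth 1 -> positive (opposite of gear 0)
  gear 3: meshes with gear 2 -> depth 2 -> negative (opposite of gear 2)
  gear 4: meshes with gear 1 -> depth 2 -> negative (opposite of gear 1)
  gear 5: meshes with gear 0 -> depth 1 -> positive (opposite of gear 0)
  gear 6: meshes with gear 1 -> depth 2 -> negative (opposite of gear 1)
Queried indices 0, 1, 2, 3 -> negative, positive, positive, negative

Answer: negative positive positive negative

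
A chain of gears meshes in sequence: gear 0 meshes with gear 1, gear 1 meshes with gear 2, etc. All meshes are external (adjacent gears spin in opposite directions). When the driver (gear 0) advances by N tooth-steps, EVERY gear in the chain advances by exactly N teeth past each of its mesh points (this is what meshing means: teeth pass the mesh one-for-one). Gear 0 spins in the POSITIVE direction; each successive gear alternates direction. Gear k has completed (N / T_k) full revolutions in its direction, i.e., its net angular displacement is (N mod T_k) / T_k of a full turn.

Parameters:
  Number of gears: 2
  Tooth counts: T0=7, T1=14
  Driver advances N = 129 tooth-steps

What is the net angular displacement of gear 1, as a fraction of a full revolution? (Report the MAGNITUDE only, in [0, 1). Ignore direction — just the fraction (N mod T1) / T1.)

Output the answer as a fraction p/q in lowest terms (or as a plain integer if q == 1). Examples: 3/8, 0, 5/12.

Chain of 2 gears, tooth counts: [7, 14]
  gear 0: T0=7, direction=positive, advance = 129 mod 7 = 3 teeth = 3/7 turn
  gear 1: T1=14, direction=negative, advance = 129 mod 14 = 3 teeth = 3/14 turn
Gear 1: 129 mod 14 = 3
Fraction = 3 / 14 = 3/14 (gcd(3,14)=1) = 3/14

Answer: 3/14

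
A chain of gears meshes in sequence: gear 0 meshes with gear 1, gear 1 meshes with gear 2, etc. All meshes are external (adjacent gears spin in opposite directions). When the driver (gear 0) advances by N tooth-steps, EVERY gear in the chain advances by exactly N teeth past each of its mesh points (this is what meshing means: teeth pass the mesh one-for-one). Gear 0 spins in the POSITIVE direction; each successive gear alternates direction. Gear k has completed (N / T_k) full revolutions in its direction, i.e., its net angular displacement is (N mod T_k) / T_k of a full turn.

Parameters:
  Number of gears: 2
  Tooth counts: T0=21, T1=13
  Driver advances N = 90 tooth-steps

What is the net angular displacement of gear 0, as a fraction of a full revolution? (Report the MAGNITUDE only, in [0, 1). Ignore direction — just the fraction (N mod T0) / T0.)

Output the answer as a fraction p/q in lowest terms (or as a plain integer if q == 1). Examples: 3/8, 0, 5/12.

Answer: 2/7

Derivation:
Chain of 2 gears, tooth counts: [21, 13]
  gear 0: T0=21, direction=positive, advance = 90 mod 21 = 6 teeth = 6/21 turn
  gear 1: T1=13, direction=negative, advance = 90 mod 13 = 12 teeth = 12/13 turn
Gear 0: 90 mod 21 = 6
Fraction = 6 / 21 = 2/7 (gcd(6,21)=3) = 2/7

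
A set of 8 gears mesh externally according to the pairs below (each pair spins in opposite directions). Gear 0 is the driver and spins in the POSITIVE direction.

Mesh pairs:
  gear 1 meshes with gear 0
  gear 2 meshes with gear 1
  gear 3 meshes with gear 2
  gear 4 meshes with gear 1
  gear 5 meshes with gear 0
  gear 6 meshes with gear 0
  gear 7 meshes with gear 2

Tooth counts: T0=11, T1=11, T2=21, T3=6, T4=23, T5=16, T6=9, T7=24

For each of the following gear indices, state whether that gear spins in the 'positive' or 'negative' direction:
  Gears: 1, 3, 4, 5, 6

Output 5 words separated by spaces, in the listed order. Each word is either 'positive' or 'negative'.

Answer: negative negative positive negative negative

Derivation:
Gear 0 (driver): positive (depth 0)
  gear 1: meshes with gear 0 -> depth 1 -> negative (opposite of gear 0)
  gear 2: meshes with gear 1 -> depth 2 -> positive (opposite of gear 1)
  gear 3: meshes with gear 2 -> depth 3 -> negative (opposite of gear 2)
  gear 4: meshes with gear 1 -> depth 2 -> positive (opposite of gear 1)
  gear 5: meshes with gear 0 -> depth 1 -> negative (opposite of gear 0)
  gear 6: meshes with gear 0 -> depth 1 -> negative (opposite of gear 0)
  gear 7: meshes with gear 2 -> depth 3 -> negative (opposite of gear 2)
Queried indices 1, 3, 4, 5, 6 -> negative, negative, positive, negative, negative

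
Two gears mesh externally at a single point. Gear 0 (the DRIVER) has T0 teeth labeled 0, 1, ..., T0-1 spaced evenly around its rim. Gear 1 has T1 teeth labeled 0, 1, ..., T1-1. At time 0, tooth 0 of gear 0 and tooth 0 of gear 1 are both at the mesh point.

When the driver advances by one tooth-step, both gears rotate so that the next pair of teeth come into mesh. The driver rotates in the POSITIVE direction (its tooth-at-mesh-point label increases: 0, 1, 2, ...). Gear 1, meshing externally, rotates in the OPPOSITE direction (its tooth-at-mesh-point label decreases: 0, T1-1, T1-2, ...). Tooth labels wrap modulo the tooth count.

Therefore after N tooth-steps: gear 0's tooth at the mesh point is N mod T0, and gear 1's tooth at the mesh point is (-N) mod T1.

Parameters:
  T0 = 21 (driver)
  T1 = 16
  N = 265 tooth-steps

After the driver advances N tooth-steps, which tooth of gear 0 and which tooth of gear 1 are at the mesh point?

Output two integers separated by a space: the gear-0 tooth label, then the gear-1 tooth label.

Answer: 13 7

Derivation:
Gear 0 (driver, T0=21): tooth at mesh = N mod T0
  265 = 12 * 21 + 13, so 265 mod 21 = 13
  gear 0 tooth = 13
Gear 1 (driven, T1=16): tooth at mesh = (-N) mod T1
  265 = 16 * 16 + 9, so 265 mod 16 = 9
  (-265) mod 16 = (-9) mod 16 = 16 - 9 = 7
Mesh after 265 steps: gear-0 tooth 13 meets gear-1 tooth 7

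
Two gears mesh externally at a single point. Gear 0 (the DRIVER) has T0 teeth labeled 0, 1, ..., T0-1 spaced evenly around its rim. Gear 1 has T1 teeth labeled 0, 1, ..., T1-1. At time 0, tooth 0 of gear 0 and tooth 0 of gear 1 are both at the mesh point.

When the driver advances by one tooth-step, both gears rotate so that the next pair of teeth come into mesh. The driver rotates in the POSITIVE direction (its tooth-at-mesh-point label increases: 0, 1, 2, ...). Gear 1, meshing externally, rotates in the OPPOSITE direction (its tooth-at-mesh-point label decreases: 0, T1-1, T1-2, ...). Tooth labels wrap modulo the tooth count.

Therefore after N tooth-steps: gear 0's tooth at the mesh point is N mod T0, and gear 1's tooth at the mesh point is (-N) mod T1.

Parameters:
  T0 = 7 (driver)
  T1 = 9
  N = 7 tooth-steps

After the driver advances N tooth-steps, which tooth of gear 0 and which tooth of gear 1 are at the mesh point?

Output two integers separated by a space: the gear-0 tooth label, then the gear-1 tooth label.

Gear 0 (driver, T0=7): tooth at mesh = N mod T0
  7 = 1 * 7 + 0, so 7 mod 7 = 0
  gear 0 tooth = 0
Gear 1 (driven, T1=9): tooth at mesh = (-N) mod T1
  7 = 0 * 9 + 7, so 7 mod 9 = 7
  (-7) mod 9 = (-7) mod 9 = 9 - 7 = 2
Mesh after 7 steps: gear-0 tooth 0 meets gear-1 tooth 2

Answer: 0 2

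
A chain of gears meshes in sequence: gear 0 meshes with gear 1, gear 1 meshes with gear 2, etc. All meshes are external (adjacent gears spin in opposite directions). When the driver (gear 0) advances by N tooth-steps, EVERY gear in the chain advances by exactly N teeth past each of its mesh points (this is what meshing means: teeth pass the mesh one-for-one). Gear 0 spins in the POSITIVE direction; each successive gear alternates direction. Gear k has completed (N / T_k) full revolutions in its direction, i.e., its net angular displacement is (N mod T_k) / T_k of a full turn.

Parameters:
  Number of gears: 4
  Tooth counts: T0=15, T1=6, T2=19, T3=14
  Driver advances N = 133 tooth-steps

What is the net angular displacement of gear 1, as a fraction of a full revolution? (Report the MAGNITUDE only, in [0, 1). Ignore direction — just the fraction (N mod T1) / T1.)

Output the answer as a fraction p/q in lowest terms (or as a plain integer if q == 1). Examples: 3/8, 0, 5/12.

Chain of 4 gears, tooth counts: [15, 6, 19, 14]
  gear 0: T0=15, direction=positive, advance = 133 mod 15 = 13 teeth = 13/15 turn
  gear 1: T1=6, direction=negative, advance = 133 mod 6 = 1 teeth = 1/6 turn
  gear 2: T2=19, direction=positive, advance = 133 mod 19 = 0 teeth = 0/19 turn
  gear 3: T3=14, direction=negative, advance = 133 mod 14 = 7 teeth = 7/14 turn
Gear 1: 133 mod 6 = 1
Fraction = 1 / 6 = 1/6 (gcd(1,6)=1) = 1/6

Answer: 1/6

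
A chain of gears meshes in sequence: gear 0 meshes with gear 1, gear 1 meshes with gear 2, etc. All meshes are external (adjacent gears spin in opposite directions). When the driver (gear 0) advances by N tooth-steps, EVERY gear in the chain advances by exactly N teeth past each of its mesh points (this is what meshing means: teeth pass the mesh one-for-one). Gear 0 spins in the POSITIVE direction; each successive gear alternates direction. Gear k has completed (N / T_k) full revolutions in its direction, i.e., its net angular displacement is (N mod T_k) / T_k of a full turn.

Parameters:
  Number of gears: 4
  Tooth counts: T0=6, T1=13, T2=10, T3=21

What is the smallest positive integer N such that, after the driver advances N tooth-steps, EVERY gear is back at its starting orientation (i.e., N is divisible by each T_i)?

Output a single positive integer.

Gear k returns to start when N is a multiple of T_k.
All gears at start simultaneously when N is a common multiple of [6, 13, 10, 21]; the smallest such N is lcm(6, 13, 10, 21).
Start: lcm = T0 = 6
Fold in T1=13: gcd(6, 13) = 1; lcm(6, 13) = 6 * 13 / 1 = 78 / 1 = 78
Fold in T2=10: gcd(78, 10) = 2; lcm(78, 10) = 78 * 10 / 2 = 780 / 2 = 390
Fold in T3=21: gcd(390, 21) = 3; lcm(390, 21) = 390 * 21 / 3 = 8190 / 3 = 2730
Full cycle length = 2730

Answer: 2730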